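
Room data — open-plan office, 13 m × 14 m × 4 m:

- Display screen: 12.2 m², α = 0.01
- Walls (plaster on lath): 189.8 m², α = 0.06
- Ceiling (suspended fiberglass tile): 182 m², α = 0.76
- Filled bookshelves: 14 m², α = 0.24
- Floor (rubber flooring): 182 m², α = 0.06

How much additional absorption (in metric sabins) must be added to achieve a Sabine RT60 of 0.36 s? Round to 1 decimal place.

Summing Sᵢαᵢ: 0.122 + 11.388 + 138.320 + 3.360 + 10.920 → A₁ = 164.110 sabins.
For T = 0.36 s, need A₂ = 0.161·V/T = 0.161·728/0.36 = 325.578 sabins.
ΔA = A₂ − A₁ = 325.578 − 164.110 = 161.5 sabins.

161.5 sabins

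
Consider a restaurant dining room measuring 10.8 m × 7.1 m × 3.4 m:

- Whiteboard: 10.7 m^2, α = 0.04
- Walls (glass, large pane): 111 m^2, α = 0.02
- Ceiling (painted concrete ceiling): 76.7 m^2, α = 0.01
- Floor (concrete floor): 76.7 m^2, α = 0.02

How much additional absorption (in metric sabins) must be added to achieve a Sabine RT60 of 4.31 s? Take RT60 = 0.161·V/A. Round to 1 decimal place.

A₁ = Σ Sᵢαᵢ = 10.7*0.04 + 111*0.02 + 76.7*0.01 + 76.7*0.02 = 4.949 sabins.
Target A₂ = 0.161·260.712/4.31 = 9.739 sabins (V = 260.712 m³).
Additional absorption ΔA = 9.739 − 4.949 = 4.8 sabins.

4.8 sabins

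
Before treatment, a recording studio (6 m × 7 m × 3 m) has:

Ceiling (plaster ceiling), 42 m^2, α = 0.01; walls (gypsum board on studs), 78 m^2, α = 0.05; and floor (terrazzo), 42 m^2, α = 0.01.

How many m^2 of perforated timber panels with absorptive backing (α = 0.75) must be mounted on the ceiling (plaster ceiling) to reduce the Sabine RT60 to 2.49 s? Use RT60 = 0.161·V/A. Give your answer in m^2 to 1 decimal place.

A₁ = Σ Sᵢαᵢ = 42×0.01 + 78×0.05 + 42×0.01 = 4.740 sabins.
V = 126 m³. Target absorption A₂ = 0.161 × 126 / 2.49 = 8.147 sabins.
Absorption to add: 8.147 − 4.740 = 3.407 sabins.
Net gain per m^2: Δα = 0.75 − 0.01 = 0.74.
Panel area = 3.407 / 0.74 = 4.6 m^2.

4.6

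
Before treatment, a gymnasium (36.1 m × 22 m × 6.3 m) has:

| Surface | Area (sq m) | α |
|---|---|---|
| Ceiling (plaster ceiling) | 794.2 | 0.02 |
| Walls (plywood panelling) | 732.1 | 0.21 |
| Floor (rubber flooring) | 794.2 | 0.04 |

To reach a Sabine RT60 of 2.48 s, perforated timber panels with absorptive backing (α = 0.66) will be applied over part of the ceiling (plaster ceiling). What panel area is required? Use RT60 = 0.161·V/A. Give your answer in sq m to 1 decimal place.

Total absorption A₁ = 794.2*0.02 + 732.1*0.21 + 794.2*0.04
  = 15.884 + 153.741 + 31.768 = 201.393 sq m sabins.
V = 5003.46 m³. Target absorption A₂ = 0.161 × 5003.46 / 2.48 = 324.821 sabins.
ΔA needed = 324.821 − 201.393 = 123.428 sabins.
Each sq m of panel replacing the ceiling (plaster ceiling) adds (0.66 − 0.02) = 0.64 sabins.
Area = ΔA/Δα = 123.428/0.64 = 192.9 sq m.

192.9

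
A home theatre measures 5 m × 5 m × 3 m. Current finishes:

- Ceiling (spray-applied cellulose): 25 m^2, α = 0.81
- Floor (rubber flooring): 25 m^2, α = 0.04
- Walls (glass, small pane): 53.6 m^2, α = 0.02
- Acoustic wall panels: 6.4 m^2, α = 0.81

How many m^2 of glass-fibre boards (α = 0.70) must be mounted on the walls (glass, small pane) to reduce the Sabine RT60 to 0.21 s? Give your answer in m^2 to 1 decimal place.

44.1

Equivalent absorption area: A₁ = 25×0.81 + 25×0.04 + 53.6×0.02 + 6.4×0.81 = 27.506 m^2.
V = 75 m³. Target absorption A₂ = 0.161 × 75 / 0.21 = 57.500 sabins.
Absorption to add: 57.500 − 27.506 = 29.994 sabins.
Each m^2 of panel replacing the walls (glass, small pane) adds (0.70 − 0.02) = 0.68 sabins.
Area = ΔA/Δα = 29.994/0.68 = 44.1 m^2.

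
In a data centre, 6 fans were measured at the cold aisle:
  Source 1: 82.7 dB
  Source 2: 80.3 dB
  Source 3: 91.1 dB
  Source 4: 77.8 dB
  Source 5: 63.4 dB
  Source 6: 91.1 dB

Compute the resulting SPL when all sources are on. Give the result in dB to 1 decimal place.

Converting to relative power and adding: 10^(82.7/10) + 10^(80.3/10) + 10^(91.1/10) + 10^(77.8/10) + 10^(63.4/10) + 10^(91.1/10) = 2.932e+09.
Combined level = 10 log₁₀(2.932e+09) = 94.7 dB.

94.7 dB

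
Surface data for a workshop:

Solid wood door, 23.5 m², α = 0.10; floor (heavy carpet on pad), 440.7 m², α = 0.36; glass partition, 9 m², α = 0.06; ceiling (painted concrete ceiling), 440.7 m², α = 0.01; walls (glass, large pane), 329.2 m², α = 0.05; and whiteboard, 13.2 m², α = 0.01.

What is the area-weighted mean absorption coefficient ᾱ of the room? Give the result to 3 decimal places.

Total surface area S = 1256.3 m².
Σ(Sᵢαᵢ) = 23.5·0.10 + 440.7·0.36 + 9·0.06 + 440.7·0.01 + 329.2·0.05 + 13.2·0.01 = 182.541.
ᾱ = 182.541 / 1256.3 = 0.145.

0.145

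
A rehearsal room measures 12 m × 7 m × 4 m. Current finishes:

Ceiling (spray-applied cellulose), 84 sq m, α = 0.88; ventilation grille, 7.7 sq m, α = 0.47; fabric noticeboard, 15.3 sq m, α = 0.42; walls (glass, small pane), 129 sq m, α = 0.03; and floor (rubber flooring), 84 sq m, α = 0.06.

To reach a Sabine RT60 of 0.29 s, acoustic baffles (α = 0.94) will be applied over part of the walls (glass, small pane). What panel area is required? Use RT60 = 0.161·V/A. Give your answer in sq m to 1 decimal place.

102.9

Summing Sᵢαᵢ: 73.920 + 3.619 + 6.426 + 3.870 + 5.040 → A₁ = 92.875 sabins.
V = 336 m³. Target absorption A₂ = 0.161 × 336 / 0.29 = 186.538 sabins.
ΔA needed = 186.538 − 92.875 = 93.663 sabins.
Net gain per sq m: Δα = 0.94 − 0.03 = 0.91.
Area = ΔA/Δα = 93.663/0.91 = 102.9 sq m.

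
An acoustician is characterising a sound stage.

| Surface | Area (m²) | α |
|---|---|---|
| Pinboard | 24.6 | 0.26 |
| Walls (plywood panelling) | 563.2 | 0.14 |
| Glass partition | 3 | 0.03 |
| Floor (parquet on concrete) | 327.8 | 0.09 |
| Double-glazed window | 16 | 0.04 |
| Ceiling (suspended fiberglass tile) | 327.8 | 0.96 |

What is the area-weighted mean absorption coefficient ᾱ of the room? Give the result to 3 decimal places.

Total surface area S = 1262.4 m².
Weighted sum Σ Sα = 430.164.
ᾱ = 430.164 / 1262.4 = 0.341.

0.341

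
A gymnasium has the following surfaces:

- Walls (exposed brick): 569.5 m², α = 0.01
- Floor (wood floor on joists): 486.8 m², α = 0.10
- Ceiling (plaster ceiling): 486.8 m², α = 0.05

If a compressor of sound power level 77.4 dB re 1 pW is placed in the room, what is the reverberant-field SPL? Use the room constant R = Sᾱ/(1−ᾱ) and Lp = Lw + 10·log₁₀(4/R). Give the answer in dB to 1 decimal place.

64.2 dB

A = 78.715 sabins; S = 1543.1 m².
ᾱ = 0.0510, so room constant R = A/(1−ᾱ) = 82.945 m².
Lp = Lw + 10 log₁₀(4/R) = 77.4 -13.17 = 64.2 dB.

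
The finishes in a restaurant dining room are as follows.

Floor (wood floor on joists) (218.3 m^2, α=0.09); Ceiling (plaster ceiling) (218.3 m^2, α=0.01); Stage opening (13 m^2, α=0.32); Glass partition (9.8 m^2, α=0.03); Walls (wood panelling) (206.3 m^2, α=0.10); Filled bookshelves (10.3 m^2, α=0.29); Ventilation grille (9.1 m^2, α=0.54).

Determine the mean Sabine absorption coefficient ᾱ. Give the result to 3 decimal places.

Total surface area S = 685.1 m^2.
A = 218.3×0.09 + 218.3×0.01 + 13×0.32 + 9.8×0.03 + 206.3×0.10 + 10.3×0.29 + 9.1×0.54 = 54.815 sabins.
ᾱ = A/S = 0.080.

0.080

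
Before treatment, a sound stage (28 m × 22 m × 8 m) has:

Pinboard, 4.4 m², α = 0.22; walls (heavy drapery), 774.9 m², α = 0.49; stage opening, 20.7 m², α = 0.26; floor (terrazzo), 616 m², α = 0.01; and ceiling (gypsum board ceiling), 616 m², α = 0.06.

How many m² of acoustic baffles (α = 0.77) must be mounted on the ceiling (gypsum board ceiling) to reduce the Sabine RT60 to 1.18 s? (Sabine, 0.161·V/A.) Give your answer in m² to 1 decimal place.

Summing Sᵢαᵢ: 0.968 + 379.701 + 5.382 + 6.160 + 36.960 → A₁ = 429.171 sabins.
V = 4928 m³. Target absorption A₂ = 0.161 × 4928 / 1.18 = 672.380 sabins.
ΔA needed = 672.380 − 429.171 = 243.209 sabins.
Net gain per m²: Δα = 0.77 − 0.06 = 0.71.
Panel area = 243.209 / 0.71 = 342.5 m².

342.5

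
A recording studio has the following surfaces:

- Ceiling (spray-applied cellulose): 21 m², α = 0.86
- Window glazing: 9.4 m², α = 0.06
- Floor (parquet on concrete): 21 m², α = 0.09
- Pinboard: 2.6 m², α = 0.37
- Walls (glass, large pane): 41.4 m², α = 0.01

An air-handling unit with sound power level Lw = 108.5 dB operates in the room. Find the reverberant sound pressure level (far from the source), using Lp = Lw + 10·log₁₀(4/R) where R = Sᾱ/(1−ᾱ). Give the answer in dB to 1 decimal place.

100.0 dB

Σ(Sᵢαᵢ) = 21·0.86 + 9.4·0.06 + 21·0.09 + 2.6·0.37 + 41.4·0.01 = 21.890; total area S = 95.4 m².
ᾱ = 21.890/95.4 = 0.2295; R = Sᾱ/(1−ᾱ) = 21.890/(1−0.2295) = 28.410 m².
Lp = 108.5 + 10·log₁₀(4/28.410) = 108.5 + (-8.51) = 100.0 dB.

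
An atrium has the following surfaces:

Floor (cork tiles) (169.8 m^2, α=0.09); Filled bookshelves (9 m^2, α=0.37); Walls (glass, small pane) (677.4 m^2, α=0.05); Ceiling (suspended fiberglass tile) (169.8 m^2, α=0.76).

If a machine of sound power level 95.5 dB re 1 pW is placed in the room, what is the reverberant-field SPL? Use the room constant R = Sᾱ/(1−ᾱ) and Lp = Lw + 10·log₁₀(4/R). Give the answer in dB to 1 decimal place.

A = 181.530 sabins; S = 1026.0 m^2.
ᾱ = 0.1769, so room constant R = A/(1−ᾱ) = 220.544 m^2.
Lp = 95.5 + 10·log₁₀(4/220.544) = 95.5 + (-17.41) = 78.1 dB.

78.1 dB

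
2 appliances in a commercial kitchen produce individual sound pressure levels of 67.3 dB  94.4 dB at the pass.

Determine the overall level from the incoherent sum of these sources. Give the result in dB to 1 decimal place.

94.4 dB

Sum in the linear (power) domain: Σ 10^(Lᵢ/10) = 10^(67.3/10) + 10^(94.4/10) = 2.76e+09.
Back to dB: 10·log₁₀ Σ = 94.4 dB.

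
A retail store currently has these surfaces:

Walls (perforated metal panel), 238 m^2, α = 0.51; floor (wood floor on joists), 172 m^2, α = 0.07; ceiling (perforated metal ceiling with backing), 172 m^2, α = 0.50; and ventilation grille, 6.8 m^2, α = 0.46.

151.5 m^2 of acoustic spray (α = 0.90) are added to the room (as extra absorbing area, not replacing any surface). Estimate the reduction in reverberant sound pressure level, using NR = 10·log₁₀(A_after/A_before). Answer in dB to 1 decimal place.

2.1 dB

A_before = Σ Sᵢαᵢ = 238*0.51 + 172*0.07 + 172*0.50 + 6.8*0.46 = 222.548 sabins.
Treatment contributes 151.5·0.90 = 136.350 sabins.
New total A_after = 358.898 sabins.
NR = 10·log₁₀(358.898/222.548) = 2.1 dB.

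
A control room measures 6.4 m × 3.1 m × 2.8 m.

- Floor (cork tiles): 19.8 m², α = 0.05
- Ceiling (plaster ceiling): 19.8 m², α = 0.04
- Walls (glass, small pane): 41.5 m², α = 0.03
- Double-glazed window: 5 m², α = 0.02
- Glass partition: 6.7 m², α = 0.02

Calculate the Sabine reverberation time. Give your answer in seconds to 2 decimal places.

2.74 sec

Equivalent absorption area: A = 19.8·0.05 + 19.8·0.04 + 41.5·0.03 + 5·0.02 + 6.7·0.02 = 3.261 m².
V = 6.4·3.1·2.8 = 55.552 m³.
RT60 = 0.161 · V / A = 0.161 × 55.552 / 3.261 = 2.74 s.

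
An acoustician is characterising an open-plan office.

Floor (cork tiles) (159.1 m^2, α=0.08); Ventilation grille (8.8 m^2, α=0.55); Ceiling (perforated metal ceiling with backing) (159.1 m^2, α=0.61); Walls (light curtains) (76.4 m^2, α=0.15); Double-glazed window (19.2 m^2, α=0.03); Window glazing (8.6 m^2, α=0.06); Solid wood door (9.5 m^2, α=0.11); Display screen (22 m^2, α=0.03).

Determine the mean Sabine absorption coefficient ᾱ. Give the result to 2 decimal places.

Total surface area S = 462.7 m^2.
A = 159.1*0.08 + 8.8*0.55 + 159.1*0.61 + 76.4*0.15 + 19.2*0.03 + 8.6*0.06 + 9.5*0.11 + 22*0.03 = 128.876 sabins.
ᾱ = 128.876 / 462.7 = 0.28.

0.28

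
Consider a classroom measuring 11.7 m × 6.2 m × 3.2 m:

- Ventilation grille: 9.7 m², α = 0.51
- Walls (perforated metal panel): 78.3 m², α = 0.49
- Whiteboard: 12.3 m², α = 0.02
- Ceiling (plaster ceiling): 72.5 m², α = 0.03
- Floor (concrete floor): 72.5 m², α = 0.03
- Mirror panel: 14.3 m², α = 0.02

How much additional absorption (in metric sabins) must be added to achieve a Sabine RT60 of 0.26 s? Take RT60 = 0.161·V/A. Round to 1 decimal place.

95.5 sabins

Summing Sᵢαᵢ: 4.947 + 38.367 + 0.246 + 2.175 + 2.175 + 0.286 → A₁ = 48.196 sabins.
V = 232.128 m³. Required absorption A₂ = 0.161 × 232.128 / 0.26 = 143.741 sabins.
Shortfall: 143.741 − 48.196 = 95.5 sabins.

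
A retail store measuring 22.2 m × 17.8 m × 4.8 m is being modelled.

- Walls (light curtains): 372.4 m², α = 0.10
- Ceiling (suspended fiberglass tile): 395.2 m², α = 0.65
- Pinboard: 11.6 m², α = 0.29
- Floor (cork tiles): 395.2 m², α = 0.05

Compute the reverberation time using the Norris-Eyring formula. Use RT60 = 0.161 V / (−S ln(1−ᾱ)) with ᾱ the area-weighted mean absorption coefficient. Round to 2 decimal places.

S = Σ Sᵢ = 1174.4 m².
Absorption A = 372.4×0.10 + 395.2×0.65 + 11.6×0.29 + 395.2×0.05 = 317.244 sabins.
ᾱ = 317.244 / 1174.4 = 0.2701.
Eyring denominator: −S ln(1−ᾱ) = 369.757.
V = 22.2 × 17.8 × 4.8 = 1896.768 m³.
RT60 = 0.161 × 1896.768 / 369.757 = 0.83 s.

0.83 sec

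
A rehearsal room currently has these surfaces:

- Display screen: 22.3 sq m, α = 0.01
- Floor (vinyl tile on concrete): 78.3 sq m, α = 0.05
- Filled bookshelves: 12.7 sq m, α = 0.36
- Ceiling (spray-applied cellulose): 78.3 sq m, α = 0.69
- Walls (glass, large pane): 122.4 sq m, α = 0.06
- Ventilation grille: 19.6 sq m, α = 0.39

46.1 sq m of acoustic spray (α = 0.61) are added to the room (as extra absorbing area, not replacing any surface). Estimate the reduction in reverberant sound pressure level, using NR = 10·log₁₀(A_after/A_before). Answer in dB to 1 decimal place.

1.3 dB

Summing Sᵢαᵢ: 0.223 + 3.915 + 4.572 + 54.027 + 7.344 + 7.644 → A_before = 77.725 sabins.
Treatment contributes 46.1·0.61 = 28.121 sabins.
A_after = 77.725 + 28.121 = 105.846 sabins.
NR = 10·log₁₀(105.846/77.725) = 1.3 dB.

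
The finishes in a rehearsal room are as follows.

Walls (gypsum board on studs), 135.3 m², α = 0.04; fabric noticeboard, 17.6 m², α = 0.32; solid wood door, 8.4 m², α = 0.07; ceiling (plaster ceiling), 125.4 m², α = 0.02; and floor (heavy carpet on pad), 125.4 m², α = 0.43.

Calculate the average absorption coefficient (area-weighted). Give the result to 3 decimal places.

0.165

S = Σ Sᵢ = 135.3 + 17.6 + 8.4 + 125.4 + 125.4 = 412.1 m².
Σ(Sᵢαᵢ) = 135.3×0.04 + 17.6×0.32 + 8.4×0.07 + 125.4×0.02 + 125.4×0.43 = 68.062.
ᾱ = 68.062 / 412.1 = 0.165.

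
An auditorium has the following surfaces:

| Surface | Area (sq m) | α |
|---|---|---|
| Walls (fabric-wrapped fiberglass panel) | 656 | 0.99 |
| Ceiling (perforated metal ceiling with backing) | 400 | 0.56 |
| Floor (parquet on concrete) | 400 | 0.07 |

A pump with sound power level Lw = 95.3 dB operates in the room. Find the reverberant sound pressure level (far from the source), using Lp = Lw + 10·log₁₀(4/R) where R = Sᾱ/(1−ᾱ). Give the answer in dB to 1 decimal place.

A = 901.440 sabins; S = 1456.0 sq m.
ᾱ = 901.440/1456.0 = 0.6191; R = Sᾱ/(1−ᾱ) = 901.440/(1−0.6191) = 2366.605 sq m.
Lp = 95.3 + 10·log₁₀(4/2366.605) = 95.3 + (-27.72) = 67.6 dB.

67.6 dB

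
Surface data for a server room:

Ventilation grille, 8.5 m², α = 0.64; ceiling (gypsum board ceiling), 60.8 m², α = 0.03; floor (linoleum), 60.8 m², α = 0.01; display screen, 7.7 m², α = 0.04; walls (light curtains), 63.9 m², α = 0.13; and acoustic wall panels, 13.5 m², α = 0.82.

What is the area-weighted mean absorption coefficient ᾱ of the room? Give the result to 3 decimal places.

0.128

Total surface area S = 215.2 m².
Σ(Sᵢαᵢ) = 8.5*0.64 + 60.8*0.03 + 60.8*0.01 + 7.7*0.04 + 63.9*0.13 + 13.5*0.82 = 27.557.
ᾱ = 27.557 / 215.2 = 0.128.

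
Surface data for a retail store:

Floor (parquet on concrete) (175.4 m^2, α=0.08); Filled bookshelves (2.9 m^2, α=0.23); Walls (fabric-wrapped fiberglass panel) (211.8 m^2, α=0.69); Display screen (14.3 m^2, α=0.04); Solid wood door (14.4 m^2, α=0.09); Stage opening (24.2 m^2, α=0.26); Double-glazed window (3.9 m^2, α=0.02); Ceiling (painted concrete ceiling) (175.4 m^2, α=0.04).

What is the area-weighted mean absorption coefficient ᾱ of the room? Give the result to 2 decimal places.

Total surface area S = 622.3 m^2.
Σ(Sᵢαᵢ) = 175.4×0.08 + 2.9×0.23 + 211.8×0.69 + 14.3×0.04 + 14.4×0.09 + 24.2×0.26 + 3.9×0.02 + 175.4×0.04 = 176.095.
ᾱ = 176.095 / 622.3 = 0.28.

0.28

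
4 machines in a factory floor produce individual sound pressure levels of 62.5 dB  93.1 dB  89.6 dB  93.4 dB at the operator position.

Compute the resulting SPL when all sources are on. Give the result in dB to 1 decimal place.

Sum in the linear (power) domain: Σ 10^(Lᵢ/10) = 10^(62.5/10) + 10^(93.1/10) + 10^(89.6/10) + 10^(93.4/10) = 5.143e+09.
L_total = 10·log₁₀(5.143e+09) = 97.1 dB.

97.1 dB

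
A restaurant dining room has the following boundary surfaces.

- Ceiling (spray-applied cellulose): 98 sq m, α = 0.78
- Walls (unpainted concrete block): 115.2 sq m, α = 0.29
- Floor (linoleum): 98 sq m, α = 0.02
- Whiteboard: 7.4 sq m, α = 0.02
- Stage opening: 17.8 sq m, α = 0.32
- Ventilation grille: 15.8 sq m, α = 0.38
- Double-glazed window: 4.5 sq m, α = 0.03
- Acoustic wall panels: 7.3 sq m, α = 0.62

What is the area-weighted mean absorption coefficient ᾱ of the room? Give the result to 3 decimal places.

0.353

S = Σ Sᵢ = 98 + 115.2 + 98 + 7.4 + 17.8 + 15.8 + 4.5 + 7.3 = 364.0 sq m.
A = 98·0.78 + 115.2·0.29 + 98·0.02 + 7.4·0.02 + 17.8·0.32 + 15.8·0.38 + 4.5·0.03 + 7.3·0.62 = 128.317 sabins.
ᾱ = A/S = 0.353.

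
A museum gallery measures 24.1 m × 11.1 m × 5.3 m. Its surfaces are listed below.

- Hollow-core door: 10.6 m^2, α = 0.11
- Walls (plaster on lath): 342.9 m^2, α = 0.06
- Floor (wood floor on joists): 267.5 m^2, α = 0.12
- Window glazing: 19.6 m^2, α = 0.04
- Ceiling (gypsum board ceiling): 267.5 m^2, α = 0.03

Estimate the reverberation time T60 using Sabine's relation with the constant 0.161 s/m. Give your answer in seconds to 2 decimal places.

3.64 seconds

A = Σ Sᵢαᵢ = 10.6*0.11 + 342.9*0.06 + 267.5*0.12 + 19.6*0.04 + 267.5*0.03 = 62.649 sabins.
V = 24.1·11.1·5.3 = 1417.803 m³.
RT60 = 0.161 · V / A = 0.161 × 1417.803 / 62.649 = 3.64 s.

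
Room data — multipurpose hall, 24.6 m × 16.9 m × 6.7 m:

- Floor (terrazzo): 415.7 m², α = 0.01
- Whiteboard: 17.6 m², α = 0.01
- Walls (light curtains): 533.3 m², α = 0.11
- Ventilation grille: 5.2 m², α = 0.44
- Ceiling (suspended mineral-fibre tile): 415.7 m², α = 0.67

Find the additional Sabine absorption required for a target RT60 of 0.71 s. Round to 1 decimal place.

287.8 sabins

Summing Sᵢαᵢ: 4.157 + 0.176 + 58.663 + 2.288 + 278.519 → A₁ = 343.803 sabins.
Target A₂ = 0.161·2785.458/0.71 = 631.632 sabins (V = 2785.458 m³).
Additional absorption ΔA = 631.632 − 343.803 = 287.8 sabins.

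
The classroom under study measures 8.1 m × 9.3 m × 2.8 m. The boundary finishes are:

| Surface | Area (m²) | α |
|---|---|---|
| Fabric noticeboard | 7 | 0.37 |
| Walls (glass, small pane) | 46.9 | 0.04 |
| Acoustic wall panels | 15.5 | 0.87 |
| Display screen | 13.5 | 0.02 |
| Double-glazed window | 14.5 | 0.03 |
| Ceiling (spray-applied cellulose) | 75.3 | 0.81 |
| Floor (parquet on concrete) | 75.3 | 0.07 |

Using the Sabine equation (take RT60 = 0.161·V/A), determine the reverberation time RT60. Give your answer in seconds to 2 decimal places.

0.40 s

Summing Sᵢαᵢ: 2.590 + 1.876 + 13.485 + 0.270 + 0.435 + 60.993 + 5.271 → A = 84.920 sabins.
V = 8.1·9.3·2.8 = 210.924 m³.
Sabine: RT60 = 0.161 × 210.924 / 84.920 = 0.40 s.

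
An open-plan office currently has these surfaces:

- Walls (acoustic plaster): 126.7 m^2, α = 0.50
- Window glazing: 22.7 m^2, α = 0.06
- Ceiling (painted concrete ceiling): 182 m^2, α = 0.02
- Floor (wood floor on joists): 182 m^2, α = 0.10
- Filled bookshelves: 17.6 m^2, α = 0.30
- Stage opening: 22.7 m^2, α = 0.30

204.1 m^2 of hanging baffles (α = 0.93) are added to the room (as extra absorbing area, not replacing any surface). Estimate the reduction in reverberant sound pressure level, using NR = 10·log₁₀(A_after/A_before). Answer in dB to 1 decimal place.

Summing Sᵢαᵢ: 63.350 + 1.362 + 3.640 + 18.200 + 5.280 + 6.810 → A_before = 98.642 sabins.
Treatment contributes 204.1·0.93 = 189.813 sabins.
A_after = 98.642 + 189.813 = 288.455 sabins.
NR = 10·log₁₀(288.455/98.642) = 4.7 dB.

4.7 dB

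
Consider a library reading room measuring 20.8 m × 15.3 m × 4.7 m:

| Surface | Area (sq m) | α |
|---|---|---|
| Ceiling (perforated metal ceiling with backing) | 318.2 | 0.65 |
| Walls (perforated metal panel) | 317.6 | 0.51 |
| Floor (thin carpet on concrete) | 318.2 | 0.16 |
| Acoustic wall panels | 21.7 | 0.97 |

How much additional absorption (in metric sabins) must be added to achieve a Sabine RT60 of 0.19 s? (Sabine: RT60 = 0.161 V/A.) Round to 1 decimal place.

Equivalent absorption area: A₁ = 318.2·0.65 + 317.6·0.51 + 318.2·0.16 + 21.7·0.97 = 440.767 sq m.
V = 1495.728 m³. Required absorption A₂ = 0.161 × 1495.728 / 0.19 = 1267.433 sabins.
Additional absorption ΔA = 1267.433 − 440.767 = 826.7 sabins.

826.7 sabins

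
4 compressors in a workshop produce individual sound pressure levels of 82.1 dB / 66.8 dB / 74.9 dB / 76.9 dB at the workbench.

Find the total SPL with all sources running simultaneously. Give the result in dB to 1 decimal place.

Σ 10^(Lᵢ/10) = 2.468e+08.
L_total = 10·log₁₀(2.468e+08) = 83.9 dB.

83.9 dB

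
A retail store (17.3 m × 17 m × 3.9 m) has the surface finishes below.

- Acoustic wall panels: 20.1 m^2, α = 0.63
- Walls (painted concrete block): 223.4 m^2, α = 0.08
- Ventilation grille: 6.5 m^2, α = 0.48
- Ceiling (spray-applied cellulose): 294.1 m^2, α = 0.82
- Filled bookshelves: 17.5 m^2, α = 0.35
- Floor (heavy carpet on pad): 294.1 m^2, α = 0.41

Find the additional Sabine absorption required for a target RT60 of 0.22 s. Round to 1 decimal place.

437.9 sabins

A₁ = Σ Sᵢαᵢ = 20.1×0.63 + 223.4×0.08 + 6.5×0.48 + 294.1×0.82 + 17.5×0.35 + 294.1×0.41 = 401.523 sabins.
V = 1146.99 m³. Required absorption A₂ = 0.161 × 1146.99 / 0.22 = 839.388 sabins.
ΔA = A₂ − A₁ = 839.388 − 401.523 = 437.9 sabins.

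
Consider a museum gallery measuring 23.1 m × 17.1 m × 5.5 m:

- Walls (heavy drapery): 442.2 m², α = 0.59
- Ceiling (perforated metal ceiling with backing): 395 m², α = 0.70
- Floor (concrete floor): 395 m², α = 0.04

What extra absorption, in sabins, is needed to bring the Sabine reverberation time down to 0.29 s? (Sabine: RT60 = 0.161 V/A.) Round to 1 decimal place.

A₁ = Σ Sᵢαᵢ = 442.2*0.59 + 395*0.70 + 395*0.04 = 553.198 sabins.
Target A₂ = 0.161·2172.555/0.29 = 1206.143 sabins (V = 2172.555 m³).
Additional absorption ΔA = 1206.143 − 553.198 = 652.9 sabins.

652.9 sabins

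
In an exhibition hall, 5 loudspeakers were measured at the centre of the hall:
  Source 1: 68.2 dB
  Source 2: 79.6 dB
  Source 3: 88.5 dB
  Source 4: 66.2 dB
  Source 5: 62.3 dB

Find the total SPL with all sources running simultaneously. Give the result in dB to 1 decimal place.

Σ 10^(Lᵢ/10) = 8.116e+08.
Combined level = 10 log₁₀(8.116e+08) = 89.1 dB.

89.1 dB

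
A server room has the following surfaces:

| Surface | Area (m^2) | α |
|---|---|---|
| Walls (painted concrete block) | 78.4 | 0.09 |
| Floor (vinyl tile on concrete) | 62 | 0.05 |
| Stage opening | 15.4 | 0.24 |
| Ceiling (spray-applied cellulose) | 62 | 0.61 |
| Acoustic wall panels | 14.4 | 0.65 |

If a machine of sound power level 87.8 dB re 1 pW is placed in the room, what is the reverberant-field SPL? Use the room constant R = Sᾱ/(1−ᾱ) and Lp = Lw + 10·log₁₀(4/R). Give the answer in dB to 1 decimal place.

Σ(Sᵢαᵢ) = 78.4×0.09 + 62×0.05 + 15.4×0.24 + 62×0.61 + 14.4×0.65 = 61.032; total area S = 232.2 m^2.
ᾱ = 0.2628, so room constant R = A/(1−ᾱ) = 82.789 m^2.
Lp = Lw + 10 log₁₀(4/R) = 87.8 -13.16 = 74.6 dB.

74.6 dB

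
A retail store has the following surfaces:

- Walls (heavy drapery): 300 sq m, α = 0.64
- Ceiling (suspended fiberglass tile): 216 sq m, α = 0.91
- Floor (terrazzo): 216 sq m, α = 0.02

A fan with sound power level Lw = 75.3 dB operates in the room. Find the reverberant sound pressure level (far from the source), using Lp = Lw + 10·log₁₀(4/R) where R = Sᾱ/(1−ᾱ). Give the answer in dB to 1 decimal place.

52.0 dB

Σ(Sᵢαᵢ) = 300·0.64 + 216·0.91 + 216·0.02 = 392.880; total area S = 732.0 sq m.
ᾱ = 392.880/732.0 = 0.5367; R = Sᾱ/(1−ᾱ) = 392.880/(1−0.5367) = 848.003 sq m.
Lp = Lw + 10 log₁₀(4/R) = 75.3 -23.26 = 52.0 dB.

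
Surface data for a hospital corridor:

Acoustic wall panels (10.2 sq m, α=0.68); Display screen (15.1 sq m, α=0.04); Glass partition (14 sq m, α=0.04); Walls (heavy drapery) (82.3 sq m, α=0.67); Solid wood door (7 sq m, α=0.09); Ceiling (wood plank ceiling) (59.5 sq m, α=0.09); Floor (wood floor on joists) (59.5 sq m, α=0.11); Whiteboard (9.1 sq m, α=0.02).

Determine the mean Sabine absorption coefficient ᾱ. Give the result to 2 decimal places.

0.30

Total surface area S = 256.7 sq m.
Σ(Sᵢαᵢ) = 10.2·0.68 + 15.1·0.04 + 14·0.04 + 82.3·0.67 + 7·0.09 + 59.5·0.09 + 59.5·0.11 + 9.1·0.02 = 75.953.
ᾱ = A/S = 0.30.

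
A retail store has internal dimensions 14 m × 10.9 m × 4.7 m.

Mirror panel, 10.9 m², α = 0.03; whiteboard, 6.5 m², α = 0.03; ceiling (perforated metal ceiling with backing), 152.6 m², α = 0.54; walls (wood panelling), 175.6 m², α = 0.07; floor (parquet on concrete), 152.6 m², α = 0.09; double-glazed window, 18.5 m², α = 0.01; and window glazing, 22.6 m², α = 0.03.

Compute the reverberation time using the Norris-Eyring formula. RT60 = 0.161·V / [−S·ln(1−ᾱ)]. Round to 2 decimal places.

Total surface area S = 10.9 + 6.5 + 152.6 + 175.6 + 152.6 + 18.5 + 22.6 = 539.3 m².
Σ(Sᵢαᵢ) = 10.9×0.03 + 6.5×0.03 + 152.6×0.54 + 175.6×0.07 + 152.6×0.09 + 18.5×0.01 + 22.6×0.03 = 109.815.
Mean coefficient ᾱ = A/S = 0.2036.
Eyring denominator: −S ln(1−ᾱ) = 122.774.
V = 14 × 10.9 × 4.7 = 717.22 m³.
T = 0.161·V/[−S·ln(1−ᾱ)] = 0.161·717.22/122.774 = 0.94 s.

0.94 s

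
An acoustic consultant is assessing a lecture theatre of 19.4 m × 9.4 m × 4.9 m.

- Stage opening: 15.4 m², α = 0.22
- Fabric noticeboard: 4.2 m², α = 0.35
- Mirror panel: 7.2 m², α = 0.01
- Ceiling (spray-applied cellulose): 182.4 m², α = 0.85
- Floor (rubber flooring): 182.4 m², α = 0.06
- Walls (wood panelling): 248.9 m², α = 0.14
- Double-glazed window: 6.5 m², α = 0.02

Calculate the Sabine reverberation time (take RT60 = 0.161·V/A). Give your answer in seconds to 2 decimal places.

Equivalent absorption area: A = 15.4×0.22 + 4.2×0.35 + 7.2×0.01 + 182.4×0.85 + 182.4×0.06 + 248.9×0.14 + 6.5×0.02 = 205.890 m².
Room volume: 893.564 m³.
Sabine: RT60 = 0.161 × 893.564 / 205.890 = 0.70 s.

0.70 seconds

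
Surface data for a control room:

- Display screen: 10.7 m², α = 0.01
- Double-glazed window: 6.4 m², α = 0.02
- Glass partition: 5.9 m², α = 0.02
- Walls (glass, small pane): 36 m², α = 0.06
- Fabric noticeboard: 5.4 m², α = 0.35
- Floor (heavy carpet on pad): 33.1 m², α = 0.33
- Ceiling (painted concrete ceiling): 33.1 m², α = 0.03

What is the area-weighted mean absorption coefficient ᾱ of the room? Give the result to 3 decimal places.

S = Σ Sᵢ = 10.7 + 6.4 + 5.9 + 36 + 5.4 + 33.1 + 33.1 = 130.6 m².
A = 10.7*0.01 + 6.4*0.02 + 5.9*0.02 + 36*0.06 + 5.4*0.35 + 33.1*0.33 + 33.1*0.03 = 16.319 sabins.
ᾱ = 16.319 / 130.6 = 0.125.

0.125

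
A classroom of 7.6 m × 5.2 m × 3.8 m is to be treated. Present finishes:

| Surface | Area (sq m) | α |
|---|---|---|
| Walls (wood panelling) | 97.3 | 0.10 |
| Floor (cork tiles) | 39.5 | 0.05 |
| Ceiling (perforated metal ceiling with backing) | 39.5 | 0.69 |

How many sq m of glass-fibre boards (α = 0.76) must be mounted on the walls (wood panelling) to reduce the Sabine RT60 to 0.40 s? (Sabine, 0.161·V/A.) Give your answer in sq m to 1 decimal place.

32.6

A₁ = Σ Sᵢαᵢ = 97.3×0.10 + 39.5×0.05 + 39.5×0.69 = 38.960 sabins.
V = 150.176 m³. Target absorption A₂ = 0.161 × 150.176 / 0.40 = 60.446 sabins.
Absorption to add: 60.446 − 38.960 = 21.486 sabins.
Each sq m of panel replacing the walls (wood panelling) adds (0.76 − 0.10) = 0.66 sabins.
Panel area = 21.486 / 0.66 = 32.6 sq m.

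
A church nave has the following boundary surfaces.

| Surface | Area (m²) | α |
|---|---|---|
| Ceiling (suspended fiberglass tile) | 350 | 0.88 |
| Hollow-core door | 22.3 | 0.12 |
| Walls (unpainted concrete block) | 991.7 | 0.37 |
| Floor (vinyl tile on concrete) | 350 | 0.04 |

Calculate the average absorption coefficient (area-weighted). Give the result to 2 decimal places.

Total surface area S = 1714.0 m².
Σ(Sᵢαᵢ) = 350*0.88 + 22.3*0.12 + 991.7*0.37 + 350*0.04 = 691.605.
ᾱ = 691.605 / 1714.0 = 0.40.

0.40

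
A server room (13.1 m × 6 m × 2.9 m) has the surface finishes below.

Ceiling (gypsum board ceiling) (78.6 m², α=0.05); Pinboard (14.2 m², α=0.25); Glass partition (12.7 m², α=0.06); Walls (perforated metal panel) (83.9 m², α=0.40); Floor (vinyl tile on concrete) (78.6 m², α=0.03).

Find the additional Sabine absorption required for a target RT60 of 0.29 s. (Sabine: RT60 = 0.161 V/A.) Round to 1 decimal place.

Equivalent absorption area: A₁ = 78.6·0.05 + 14.2·0.25 + 12.7·0.06 + 83.9·0.40 + 78.6·0.03 = 44.160 m².
For T = 0.29 s, need A₂ = 0.161·V/T = 0.161·227.94/0.29 = 126.546 sabins.
Additional absorption ΔA = 126.546 − 44.160 = 82.4 sabins.

82.4 sabins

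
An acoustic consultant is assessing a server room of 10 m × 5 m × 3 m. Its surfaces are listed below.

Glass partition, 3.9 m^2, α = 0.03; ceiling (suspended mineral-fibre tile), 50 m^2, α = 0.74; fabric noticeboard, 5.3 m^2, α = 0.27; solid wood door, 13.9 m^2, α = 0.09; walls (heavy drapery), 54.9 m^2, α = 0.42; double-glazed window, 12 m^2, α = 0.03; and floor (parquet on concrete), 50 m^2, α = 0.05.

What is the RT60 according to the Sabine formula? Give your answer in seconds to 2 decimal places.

0.37 s

Total absorption A = 3.9×0.03 + 50×0.74 + 5.3×0.27 + 13.9×0.09 + 54.9×0.42 + 12×0.03 + 50×0.05
  = 0.117 + 37.000 + 1.431 + 1.251 + 23.058 + 0.360 + 2.500 = 65.717 m^2 sabins.
V = 10·5·3 = 150 m³.
T = 0.161 V/A = 0.161·150/65.717 = 0.37 s.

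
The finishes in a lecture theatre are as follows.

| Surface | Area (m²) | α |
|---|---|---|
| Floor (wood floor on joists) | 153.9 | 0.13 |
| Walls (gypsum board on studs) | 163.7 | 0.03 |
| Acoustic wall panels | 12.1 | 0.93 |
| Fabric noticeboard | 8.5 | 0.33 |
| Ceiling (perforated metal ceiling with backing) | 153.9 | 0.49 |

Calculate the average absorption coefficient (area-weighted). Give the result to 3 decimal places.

0.232

S = Σ Sᵢ = 153.9 + 163.7 + 12.1 + 8.5 + 153.9 = 492.1 m².
Σ(Sᵢαᵢ) = 153.9*0.13 + 163.7*0.03 + 12.1*0.93 + 8.5*0.33 + 153.9*0.49 = 114.387.
ᾱ = A/S = 0.232.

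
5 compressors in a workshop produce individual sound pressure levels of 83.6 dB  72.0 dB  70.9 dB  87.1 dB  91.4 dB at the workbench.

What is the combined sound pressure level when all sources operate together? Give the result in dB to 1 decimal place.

Σ 10^(Lᵢ/10) = 2.15e+09.
Back to dB: 10·log₁₀ Σ = 93.3 dB.

93.3 dB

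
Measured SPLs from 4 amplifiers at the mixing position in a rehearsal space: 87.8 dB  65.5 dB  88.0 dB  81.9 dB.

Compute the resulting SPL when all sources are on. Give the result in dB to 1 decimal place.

Σ 10^(Lᵢ/10) = 1.392e+09.
Combined level = 10 log₁₀(1.392e+09) = 91.4 dB.

91.4 dB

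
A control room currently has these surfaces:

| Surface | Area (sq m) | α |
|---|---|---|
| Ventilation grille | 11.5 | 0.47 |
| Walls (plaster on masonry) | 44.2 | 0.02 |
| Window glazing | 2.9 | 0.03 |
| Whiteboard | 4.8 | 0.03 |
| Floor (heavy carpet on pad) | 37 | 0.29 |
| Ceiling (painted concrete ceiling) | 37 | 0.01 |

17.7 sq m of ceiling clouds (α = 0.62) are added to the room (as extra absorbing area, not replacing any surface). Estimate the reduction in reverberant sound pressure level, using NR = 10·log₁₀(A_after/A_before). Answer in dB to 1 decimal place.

2.1 dB

Equivalent absorption area: A_before = 11.5·0.47 + 44.2·0.02 + 2.9·0.03 + 4.8·0.03 + 37·0.29 + 37·0.01 = 17.620 sq m.
Added absorption = 17.7 × 0.62 = 10.974 sabins.
A_after = 17.620 + 10.974 = 28.594 sabins.
Reduction = 10 log₁₀(A_after/A_before) = 10 log₁₀(1.6228) = 2.1 dB.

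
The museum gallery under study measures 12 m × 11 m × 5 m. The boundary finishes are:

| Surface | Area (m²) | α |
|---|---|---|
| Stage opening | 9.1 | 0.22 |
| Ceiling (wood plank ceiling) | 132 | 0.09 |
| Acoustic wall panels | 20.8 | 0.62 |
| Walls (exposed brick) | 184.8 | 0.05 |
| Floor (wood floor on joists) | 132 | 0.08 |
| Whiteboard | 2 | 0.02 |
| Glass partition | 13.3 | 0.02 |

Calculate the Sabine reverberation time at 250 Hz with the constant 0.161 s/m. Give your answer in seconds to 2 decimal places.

2.27 s

Summing Sᵢαᵢ: 2.002 + 11.880 + 12.896 + 9.240 + 10.560 + 0.040 + 0.266 → A = 46.884 sabins.
Volume V = 12 × 11 × 5 = 660 m³.
RT60 = 0.161 · V / A = 0.161 × 660 / 46.884 = 2.27 s.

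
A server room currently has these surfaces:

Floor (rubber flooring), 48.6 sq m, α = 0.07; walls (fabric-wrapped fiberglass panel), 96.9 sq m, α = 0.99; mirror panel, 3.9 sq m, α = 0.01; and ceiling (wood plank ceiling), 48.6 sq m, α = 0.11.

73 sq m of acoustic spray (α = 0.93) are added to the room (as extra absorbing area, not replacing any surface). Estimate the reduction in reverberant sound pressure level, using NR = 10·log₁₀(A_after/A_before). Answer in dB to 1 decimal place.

2.2 dB

Equivalent absorption area: A_before = 48.6×0.07 + 96.9×0.99 + 3.9×0.01 + 48.6×0.11 = 104.718 sq m.
Added absorption = 73 × 0.93 = 67.890 sabins.
A_after = 104.718 + 67.890 = 172.608 sabins.
Reduction = 10 log₁₀(A_after/A_before) = 10 log₁₀(1.6483) = 2.2 dB.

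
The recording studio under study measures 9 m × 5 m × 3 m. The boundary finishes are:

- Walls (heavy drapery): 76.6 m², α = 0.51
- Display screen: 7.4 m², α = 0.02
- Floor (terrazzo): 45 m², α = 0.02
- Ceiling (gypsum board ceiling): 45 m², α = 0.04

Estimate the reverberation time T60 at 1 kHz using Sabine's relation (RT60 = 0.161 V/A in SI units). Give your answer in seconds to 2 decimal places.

0.52 seconds

A = Σ Sᵢαᵢ = 76.6·0.51 + 7.4·0.02 + 45·0.02 + 45·0.04 = 41.914 sabins.
Volume V = 9 × 5 × 3 = 135 m³.
RT60 = 0.161 · V / A = 0.161 × 135 / 41.914 = 0.52 s.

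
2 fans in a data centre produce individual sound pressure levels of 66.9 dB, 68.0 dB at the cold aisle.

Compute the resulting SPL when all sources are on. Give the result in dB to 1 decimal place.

Converting to relative power and adding: 10^(66.9/10) + 10^(68.0/10) = 1.121e+07.
L_total = 10·log₁₀(1.121e+07) = 70.5 dB.

70.5 dB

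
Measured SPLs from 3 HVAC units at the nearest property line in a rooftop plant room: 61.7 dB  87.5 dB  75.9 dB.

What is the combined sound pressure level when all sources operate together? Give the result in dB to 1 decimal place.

87.8 dB

Converting to relative power and adding: 10^(61.7/10) + 10^(87.5/10) + 10^(75.9/10) = 6.027e+08.
Combined level = 10 log₁₀(6.027e+08) = 87.8 dB.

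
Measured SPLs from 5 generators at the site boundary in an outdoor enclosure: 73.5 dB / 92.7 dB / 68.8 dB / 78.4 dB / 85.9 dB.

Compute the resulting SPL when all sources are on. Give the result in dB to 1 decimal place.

Σ 10^(Lᵢ/10) = 2.35e+09.
L_total = 10·log₁₀(2.35e+09) = 93.7 dB.

93.7 dB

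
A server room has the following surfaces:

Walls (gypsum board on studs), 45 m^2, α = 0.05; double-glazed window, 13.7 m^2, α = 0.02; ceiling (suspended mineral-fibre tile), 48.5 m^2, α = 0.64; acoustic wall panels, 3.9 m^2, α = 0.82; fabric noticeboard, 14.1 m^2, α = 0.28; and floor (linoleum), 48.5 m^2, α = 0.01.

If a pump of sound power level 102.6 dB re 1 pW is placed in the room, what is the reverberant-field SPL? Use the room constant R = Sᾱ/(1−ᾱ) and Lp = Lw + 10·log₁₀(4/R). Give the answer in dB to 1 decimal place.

Σ(Sᵢαᵢ) = 45×0.05 + 13.7×0.02 + 48.5×0.64 + 3.9×0.82 + 14.1×0.28 + 48.5×0.01 = 41.195; total area S = 173.7 m^2.
ᾱ = 0.2372, so room constant R = A/(1−ᾱ) = 54.005 m^2.
Lp = Lw + 10 log₁₀(4/R) = 102.6 -11.30 = 91.3 dB.

91.3 dB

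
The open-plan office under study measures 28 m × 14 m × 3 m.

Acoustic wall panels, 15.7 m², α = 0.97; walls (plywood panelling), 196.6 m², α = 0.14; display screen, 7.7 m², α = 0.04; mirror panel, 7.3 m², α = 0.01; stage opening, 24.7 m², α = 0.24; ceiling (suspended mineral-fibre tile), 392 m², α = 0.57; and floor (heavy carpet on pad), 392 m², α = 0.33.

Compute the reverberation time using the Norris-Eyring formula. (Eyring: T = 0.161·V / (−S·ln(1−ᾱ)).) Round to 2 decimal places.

Total surface area S = 15.7 + 196.6 + 7.7 + 7.3 + 24.7 + 392 + 392 = 1036.0 m².
Σ(Sᵢαᵢ) = 15.7·0.97 + 196.6·0.14 + 7.7·0.04 + 7.3·0.01 + 24.7·0.24 + 392·0.57 + 392·0.33 = 401.862.
Mean coefficient ᾱ = A/S = 0.3879.
−S·ln(1−ᾱ) = −1036.0 × ln(1 − 0.3879) = 508.531.
V = 28 × 14 × 3 = 1176 m³.
T = 0.161·V/[−S·ln(1−ᾱ)] = 0.161·1176/508.531 = 0.37 s.

0.37 s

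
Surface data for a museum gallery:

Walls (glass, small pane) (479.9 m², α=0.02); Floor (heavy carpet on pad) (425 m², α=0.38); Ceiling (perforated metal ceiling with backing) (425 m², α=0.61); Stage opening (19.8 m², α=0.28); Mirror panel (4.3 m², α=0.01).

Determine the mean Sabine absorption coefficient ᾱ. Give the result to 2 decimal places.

0.32

Total surface area S = 1354.0 m².
Weighted sum Σ Sα = 435.935.
ᾱ = A/S = 0.32.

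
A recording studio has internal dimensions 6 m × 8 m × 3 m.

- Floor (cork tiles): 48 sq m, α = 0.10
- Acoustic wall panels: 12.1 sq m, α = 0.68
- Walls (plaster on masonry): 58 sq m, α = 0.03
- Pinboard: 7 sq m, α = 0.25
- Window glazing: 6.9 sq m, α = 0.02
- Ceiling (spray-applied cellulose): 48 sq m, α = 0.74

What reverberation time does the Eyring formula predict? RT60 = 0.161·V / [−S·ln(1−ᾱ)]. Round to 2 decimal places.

0.38 s

Total surface area S = 48 + 12.1 + 58 + 7 + 6.9 + 48 = 180.0 sq m.
Absorption A = 48·0.10 + 12.1·0.68 + 58·0.03 + 7·0.25 + 6.9·0.02 + 48·0.74 = 52.176 sabins.
Mean coefficient ᾱ = A/S = 0.2899.
Eyring denominator: −S ln(1−ᾱ) = 61.623.
V = 6 × 8 × 3 = 144 m³.
T = 0.161·V/[−S·ln(1−ᾱ)] = 0.161·144/61.623 = 0.38 s.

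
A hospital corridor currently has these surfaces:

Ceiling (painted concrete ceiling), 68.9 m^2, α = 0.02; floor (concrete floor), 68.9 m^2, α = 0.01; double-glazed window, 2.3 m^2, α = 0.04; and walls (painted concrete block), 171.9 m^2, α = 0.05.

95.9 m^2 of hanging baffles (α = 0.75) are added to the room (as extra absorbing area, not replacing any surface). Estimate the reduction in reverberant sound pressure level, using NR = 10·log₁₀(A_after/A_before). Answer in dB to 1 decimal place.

8.9 dB

Summing Sᵢαᵢ: 1.378 + 0.689 + 0.092 + 8.595 → A_before = 10.754 sabins.
Treatment contributes 95.9·0.75 = 71.925 sabins.
A_after = 10.754 + 71.925 = 82.679 sabins.
Reduction = 10 log₁₀(A_after/A_before) = 10 log₁₀(7.6882) = 8.9 dB.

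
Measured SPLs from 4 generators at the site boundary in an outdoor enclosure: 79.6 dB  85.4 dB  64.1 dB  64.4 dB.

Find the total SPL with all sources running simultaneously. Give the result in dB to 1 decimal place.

Σ 10^(Lᵢ/10) = 4.433e+08.
Combined level = 10 log₁₀(4.433e+08) = 86.5 dB.

86.5 dB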